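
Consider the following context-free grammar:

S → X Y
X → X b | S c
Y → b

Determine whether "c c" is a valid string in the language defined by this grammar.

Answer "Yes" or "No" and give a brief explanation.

No - no valid derivation exists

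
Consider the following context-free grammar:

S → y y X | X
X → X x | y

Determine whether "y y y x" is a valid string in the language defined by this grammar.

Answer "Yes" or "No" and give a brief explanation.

Yes - a valid derivation exists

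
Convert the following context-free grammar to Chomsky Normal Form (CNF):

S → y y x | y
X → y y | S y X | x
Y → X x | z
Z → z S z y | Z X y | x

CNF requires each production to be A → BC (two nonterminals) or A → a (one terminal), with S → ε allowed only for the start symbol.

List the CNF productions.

TY → y; TX → x; S → y; X → x; Y → z; TZ → z; Z → x; S → TY X0; X0 → TY TX; X → TY TY; X → S X1; X1 → TY X; Y → X TX; Z → TZ X2; X2 → S X3; X3 → TZ TY; Z → Z X4; X4 → X TY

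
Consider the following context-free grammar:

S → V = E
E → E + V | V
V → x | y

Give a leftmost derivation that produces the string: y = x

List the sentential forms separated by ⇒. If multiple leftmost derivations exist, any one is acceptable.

S ⇒ V = E ⇒ y = E ⇒ y = V ⇒ y = x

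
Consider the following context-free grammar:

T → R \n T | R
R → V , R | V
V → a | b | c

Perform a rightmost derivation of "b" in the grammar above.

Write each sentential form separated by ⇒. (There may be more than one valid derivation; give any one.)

T ⇒ R ⇒ V ⇒ b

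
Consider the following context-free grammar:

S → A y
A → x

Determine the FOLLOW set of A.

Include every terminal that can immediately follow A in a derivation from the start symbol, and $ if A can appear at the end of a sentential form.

We compute FOLLOW(A) using the standard algorithm.
FOLLOW(S) starts with {$}.
FIRST(A) = {x}
FIRST(S) = {x}
FOLLOW(A) = {y}
FOLLOW(S) = {$}
Therefore, FOLLOW(A) = {y}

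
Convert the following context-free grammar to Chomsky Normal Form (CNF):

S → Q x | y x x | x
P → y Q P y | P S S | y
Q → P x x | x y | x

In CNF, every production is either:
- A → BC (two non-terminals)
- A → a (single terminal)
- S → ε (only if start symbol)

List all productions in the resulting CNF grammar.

TX → x; TY → y; S → x; P → y; Q → x; S → Q TX; S → TY X0; X0 → TX TX; P → TY X1; X1 → Q X2; X2 → P TY; P → P X3; X3 → S S; Q → P X4; X4 → TX TX; Q → TX TY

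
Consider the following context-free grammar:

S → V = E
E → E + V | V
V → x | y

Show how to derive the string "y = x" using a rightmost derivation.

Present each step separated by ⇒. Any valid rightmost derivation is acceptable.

S ⇒ V = E ⇒ V = V ⇒ V = x ⇒ y = x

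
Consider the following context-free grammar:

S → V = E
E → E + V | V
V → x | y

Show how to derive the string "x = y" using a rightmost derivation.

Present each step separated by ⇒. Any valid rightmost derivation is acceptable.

S ⇒ V = E ⇒ V = V ⇒ V = y ⇒ x = y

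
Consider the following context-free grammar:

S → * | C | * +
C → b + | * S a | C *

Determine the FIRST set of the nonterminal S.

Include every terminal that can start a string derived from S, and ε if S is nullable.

We compute FIRST(S) using the standard algorithm.
FIRST(C) = {*, b}
FIRST(S) = {*, b}
Therefore, FIRST(S) = {*, b}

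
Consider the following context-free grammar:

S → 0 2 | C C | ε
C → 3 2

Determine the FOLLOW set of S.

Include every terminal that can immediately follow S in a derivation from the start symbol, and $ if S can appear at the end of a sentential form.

We compute FOLLOW(S) using the standard algorithm.
FOLLOW(S) starts with {$}.
FIRST(C) = {3}
FIRST(S) = {0, 3, ε}
FOLLOW(C) = {$, 3}
FOLLOW(S) = {$}
Therefore, FOLLOW(S) = {$}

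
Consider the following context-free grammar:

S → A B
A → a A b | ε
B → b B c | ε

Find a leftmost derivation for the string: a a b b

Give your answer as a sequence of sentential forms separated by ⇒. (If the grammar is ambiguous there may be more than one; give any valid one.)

S ⇒ A B ⇒ a A b B ⇒ a a A b b B ⇒ a a b b B ⇒ a a b b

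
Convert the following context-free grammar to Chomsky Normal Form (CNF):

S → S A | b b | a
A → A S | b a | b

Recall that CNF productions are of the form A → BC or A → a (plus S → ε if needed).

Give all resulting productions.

TB → b; S → a; TA → a; A → b; S → S A; S → TB TB; A → A S; A → TB TA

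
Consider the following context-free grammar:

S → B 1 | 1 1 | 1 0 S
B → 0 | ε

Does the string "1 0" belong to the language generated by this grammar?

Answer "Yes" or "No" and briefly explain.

No - no valid derivation exists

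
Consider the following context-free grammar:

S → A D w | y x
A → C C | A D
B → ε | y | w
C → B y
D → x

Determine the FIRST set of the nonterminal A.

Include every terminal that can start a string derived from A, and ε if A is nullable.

We compute FIRST(A) using the standard algorithm.
FIRST(A) = {w, y}
FIRST(B) = {w, y, ε}
FIRST(C) = {w, y}
FIRST(D) = {x}
FIRST(S) = {w, y}
Therefore, FIRST(A) = {w, y}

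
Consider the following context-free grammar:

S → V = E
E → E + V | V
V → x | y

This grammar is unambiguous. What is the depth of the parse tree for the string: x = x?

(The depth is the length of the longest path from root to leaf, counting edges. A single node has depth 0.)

3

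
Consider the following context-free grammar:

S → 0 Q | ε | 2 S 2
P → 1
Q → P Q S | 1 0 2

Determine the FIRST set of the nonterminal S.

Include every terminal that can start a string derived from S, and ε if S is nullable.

We compute FIRST(S) using the standard algorithm.
FIRST(P) = {1}
FIRST(Q) = {1}
FIRST(S) = {0, 2, ε}
Therefore, FIRST(S) = {0, 2, ε}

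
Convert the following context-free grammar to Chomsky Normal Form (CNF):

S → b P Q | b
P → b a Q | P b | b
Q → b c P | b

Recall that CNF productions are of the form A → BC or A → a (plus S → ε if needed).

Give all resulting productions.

TB → b; S → b; TA → a; P → b; TC → c; Q → b; S → TB X0; X0 → P Q; P → TB X1; X1 → TA Q; P → P TB; Q → TB X2; X2 → TC P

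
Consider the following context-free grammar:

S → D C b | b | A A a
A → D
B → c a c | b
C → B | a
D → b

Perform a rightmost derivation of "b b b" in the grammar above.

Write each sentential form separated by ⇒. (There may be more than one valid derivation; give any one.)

S ⇒ D C b ⇒ D B b ⇒ D b b ⇒ b b b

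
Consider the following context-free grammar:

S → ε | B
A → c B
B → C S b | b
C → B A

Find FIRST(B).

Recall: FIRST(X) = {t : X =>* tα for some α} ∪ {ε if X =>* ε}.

We compute FIRST(B) using the standard algorithm.
FIRST(A) = {c}
FIRST(B) = {b}
FIRST(C) = {b}
FIRST(S) = {b, ε}
Therefore, FIRST(B) = {b}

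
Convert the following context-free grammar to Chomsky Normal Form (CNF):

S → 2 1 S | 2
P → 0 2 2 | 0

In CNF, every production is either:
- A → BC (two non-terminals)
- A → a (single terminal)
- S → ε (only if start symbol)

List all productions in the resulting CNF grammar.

T2 → 2; T1 → 1; S → 2; T0 → 0; P → 0; S → T2 X0; X0 → T1 S; P → T0 X1; X1 → T2 T2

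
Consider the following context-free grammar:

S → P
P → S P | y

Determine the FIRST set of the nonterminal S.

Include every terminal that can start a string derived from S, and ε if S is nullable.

We compute FIRST(S) using the standard algorithm.
FIRST(P) = {y}
FIRST(S) = {y}
Therefore, FIRST(S) = {y}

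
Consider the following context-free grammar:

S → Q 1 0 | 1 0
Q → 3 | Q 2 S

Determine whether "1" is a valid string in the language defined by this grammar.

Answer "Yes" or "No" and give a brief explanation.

No - no valid derivation exists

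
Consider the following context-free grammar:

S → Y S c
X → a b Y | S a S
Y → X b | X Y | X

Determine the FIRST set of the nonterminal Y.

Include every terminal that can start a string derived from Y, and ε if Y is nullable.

We compute FIRST(Y) using the standard algorithm.
FIRST(S) = {a}
FIRST(X) = {a}
FIRST(Y) = {a}
Therefore, FIRST(Y) = {a}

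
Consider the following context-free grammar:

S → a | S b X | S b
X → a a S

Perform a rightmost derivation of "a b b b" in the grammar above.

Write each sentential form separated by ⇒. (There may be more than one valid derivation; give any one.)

S ⇒ S b ⇒ S b b ⇒ S b b b ⇒ a b b b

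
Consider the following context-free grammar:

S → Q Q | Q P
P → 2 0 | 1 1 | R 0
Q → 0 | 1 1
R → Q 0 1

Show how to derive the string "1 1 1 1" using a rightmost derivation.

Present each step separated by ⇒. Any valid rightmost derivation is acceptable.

S ⇒ Q Q ⇒ Q 1 1 ⇒ 1 1 1 1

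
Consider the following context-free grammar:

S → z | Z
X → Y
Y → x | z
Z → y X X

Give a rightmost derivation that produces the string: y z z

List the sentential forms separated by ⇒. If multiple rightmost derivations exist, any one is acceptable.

S ⇒ Z ⇒ y X X ⇒ y X Y ⇒ y X z ⇒ y Y z ⇒ y z z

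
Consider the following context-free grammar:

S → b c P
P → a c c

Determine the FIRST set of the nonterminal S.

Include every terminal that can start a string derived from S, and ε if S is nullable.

We compute FIRST(S) using the standard algorithm.
FIRST(P) = {a}
FIRST(S) = {b}
Therefore, FIRST(S) = {b}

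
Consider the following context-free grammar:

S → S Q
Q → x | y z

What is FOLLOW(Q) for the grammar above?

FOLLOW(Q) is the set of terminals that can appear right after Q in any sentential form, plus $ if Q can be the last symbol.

We compute FOLLOW(Q) using the standard algorithm.
FOLLOW(S) starts with {$}.
FIRST(Q) = {x, y}
FIRST(S) = {}
FOLLOW(Q) = {$, x, y}
FOLLOW(S) = {$, x, y}
Therefore, FOLLOW(Q) = {$, x, y}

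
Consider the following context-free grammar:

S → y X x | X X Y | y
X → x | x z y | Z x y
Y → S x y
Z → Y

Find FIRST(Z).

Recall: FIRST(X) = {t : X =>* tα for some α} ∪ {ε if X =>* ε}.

We compute FIRST(Z) using the standard algorithm.
FIRST(S) = {x, y}
FIRST(X) = {x, y}
FIRST(Y) = {x, y}
FIRST(Z) = {x, y}
Therefore, FIRST(Z) = {x, y}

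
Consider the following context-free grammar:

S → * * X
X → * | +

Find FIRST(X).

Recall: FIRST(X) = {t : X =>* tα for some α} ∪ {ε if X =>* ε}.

We compute FIRST(X) using the standard algorithm.
FIRST(S) = {*}
FIRST(X) = {*, +}
Therefore, FIRST(X) = {*, +}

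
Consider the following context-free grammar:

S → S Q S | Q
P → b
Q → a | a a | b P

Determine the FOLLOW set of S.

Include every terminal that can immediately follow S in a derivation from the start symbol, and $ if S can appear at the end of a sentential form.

We compute FOLLOW(S) using the standard algorithm.
FOLLOW(S) starts with {$}.
FIRST(P) = {b}
FIRST(Q) = {a, b}
FIRST(S) = {a, b}
FOLLOW(P) = {$, a, b}
FOLLOW(Q) = {$, a, b}
FOLLOW(S) = {$, a, b}
Therefore, FOLLOW(S) = {$, a, b}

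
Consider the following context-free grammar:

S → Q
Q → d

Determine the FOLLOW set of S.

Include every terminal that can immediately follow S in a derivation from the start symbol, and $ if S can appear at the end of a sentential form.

We compute FOLLOW(S) using the standard algorithm.
FOLLOW(S) starts with {$}.
FIRST(Q) = {d}
FIRST(S) = {d}
FOLLOW(Q) = {$}
FOLLOW(S) = {$}
Therefore, FOLLOW(S) = {$}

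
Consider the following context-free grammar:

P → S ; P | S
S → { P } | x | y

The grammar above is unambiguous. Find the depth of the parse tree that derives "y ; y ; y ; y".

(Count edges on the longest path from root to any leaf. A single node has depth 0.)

5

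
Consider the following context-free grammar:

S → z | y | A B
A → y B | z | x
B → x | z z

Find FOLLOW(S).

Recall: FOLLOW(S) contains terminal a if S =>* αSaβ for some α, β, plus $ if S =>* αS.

We compute FOLLOW(S) using the standard algorithm.
FOLLOW(S) starts with {$}.
FIRST(A) = {x, y, z}
FIRST(B) = {x, z}
FIRST(S) = {x, y, z}
FOLLOW(A) = {x, z}
FOLLOW(B) = {$, x, z}
FOLLOW(S) = {$}
Therefore, FOLLOW(S) = {$}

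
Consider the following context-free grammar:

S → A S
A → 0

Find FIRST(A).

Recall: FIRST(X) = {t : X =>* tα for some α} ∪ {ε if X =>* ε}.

We compute FIRST(A) using the standard algorithm.
FIRST(A) = {0}
FIRST(S) = {0}
Therefore, FIRST(A) = {0}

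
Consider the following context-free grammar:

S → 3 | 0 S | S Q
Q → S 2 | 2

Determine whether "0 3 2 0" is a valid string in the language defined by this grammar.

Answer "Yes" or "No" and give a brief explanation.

No - no valid derivation exists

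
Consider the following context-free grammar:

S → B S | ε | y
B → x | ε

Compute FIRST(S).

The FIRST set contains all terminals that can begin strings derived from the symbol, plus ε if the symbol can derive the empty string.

We compute FIRST(S) using the standard algorithm.
FIRST(B) = {x, ε}
FIRST(S) = {x, y, ε}
Therefore, FIRST(S) = {x, y, ε}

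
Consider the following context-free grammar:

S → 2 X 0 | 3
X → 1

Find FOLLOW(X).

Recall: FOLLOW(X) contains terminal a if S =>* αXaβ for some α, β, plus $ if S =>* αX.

We compute FOLLOW(X) using the standard algorithm.
FOLLOW(S) starts with {$}.
FIRST(S) = {2, 3}
FIRST(X) = {1}
FOLLOW(S) = {$}
FOLLOW(X) = {0}
Therefore, FOLLOW(X) = {0}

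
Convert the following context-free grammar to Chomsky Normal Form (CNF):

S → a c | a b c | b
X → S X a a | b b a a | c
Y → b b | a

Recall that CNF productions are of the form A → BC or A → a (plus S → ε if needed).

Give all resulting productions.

TA → a; TC → c; TB → b; S → b; X → c; Y → a; S → TA TC; S → TA X0; X0 → TB TC; X → S X1; X1 → X X2; X2 → TA TA; X → TB X3; X3 → TB X4; X4 → TA TA; Y → TB TB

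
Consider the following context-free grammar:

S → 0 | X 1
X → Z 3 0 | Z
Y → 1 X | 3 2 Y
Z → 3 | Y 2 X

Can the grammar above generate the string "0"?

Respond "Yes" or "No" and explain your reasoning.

Yes - a valid derivation exists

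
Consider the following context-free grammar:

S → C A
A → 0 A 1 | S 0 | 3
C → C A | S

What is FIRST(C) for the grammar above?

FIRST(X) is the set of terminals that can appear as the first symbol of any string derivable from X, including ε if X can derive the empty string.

We compute FIRST(C) using the standard algorithm.
FIRST(A) = {0, 3}
FIRST(C) = {}
FIRST(S) = {}
Therefore, FIRST(C) = {}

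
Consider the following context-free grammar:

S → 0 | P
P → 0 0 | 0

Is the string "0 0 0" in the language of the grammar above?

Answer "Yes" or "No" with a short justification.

No - no valid derivation exists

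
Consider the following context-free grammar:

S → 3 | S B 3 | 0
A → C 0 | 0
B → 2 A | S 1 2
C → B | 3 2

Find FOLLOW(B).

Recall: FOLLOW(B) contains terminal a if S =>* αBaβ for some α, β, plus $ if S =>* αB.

We compute FOLLOW(B) using the standard algorithm.
FOLLOW(S) starts with {$}.
FIRST(A) = {0, 2, 3}
FIRST(B) = {0, 2, 3}
FIRST(C) = {0, 2, 3}
FIRST(S) = {0, 3}
FOLLOW(A) = {0, 3}
FOLLOW(B) = {0, 3}
FOLLOW(C) = {0}
FOLLOW(S) = {$, 0, 1, 2, 3}
Therefore, FOLLOW(B) = {0, 3}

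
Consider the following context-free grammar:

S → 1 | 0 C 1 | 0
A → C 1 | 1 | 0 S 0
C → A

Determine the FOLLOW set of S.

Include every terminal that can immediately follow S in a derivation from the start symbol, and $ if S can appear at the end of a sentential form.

We compute FOLLOW(S) using the standard algorithm.
FOLLOW(S) starts with {$}.
FIRST(A) = {0, 1}
FIRST(C) = {0, 1}
FIRST(S) = {0, 1}
FOLLOW(A) = {1}
FOLLOW(C) = {1}
FOLLOW(S) = {$, 0}
Therefore, FOLLOW(S) = {$, 0}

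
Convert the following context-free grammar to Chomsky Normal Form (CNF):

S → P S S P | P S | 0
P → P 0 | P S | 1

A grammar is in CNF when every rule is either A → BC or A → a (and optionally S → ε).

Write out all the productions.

S → 0; T0 → 0; P → 1; S → P X0; X0 → S X1; X1 → S P; S → P S; P → P T0; P → P S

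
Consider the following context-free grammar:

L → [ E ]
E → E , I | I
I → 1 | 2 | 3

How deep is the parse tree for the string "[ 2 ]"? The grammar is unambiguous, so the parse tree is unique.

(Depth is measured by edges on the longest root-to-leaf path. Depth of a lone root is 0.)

3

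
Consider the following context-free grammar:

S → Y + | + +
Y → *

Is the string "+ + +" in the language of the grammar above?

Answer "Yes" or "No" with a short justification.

No - no valid derivation exists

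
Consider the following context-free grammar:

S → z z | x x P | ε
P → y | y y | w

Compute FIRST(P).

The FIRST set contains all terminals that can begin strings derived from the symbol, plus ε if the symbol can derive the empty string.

We compute FIRST(P) using the standard algorithm.
FIRST(P) = {w, y}
FIRST(S) = {x, z, ε}
Therefore, FIRST(P) = {w, y}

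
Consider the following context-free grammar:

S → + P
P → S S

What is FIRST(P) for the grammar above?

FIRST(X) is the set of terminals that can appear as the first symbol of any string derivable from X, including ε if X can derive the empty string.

We compute FIRST(P) using the standard algorithm.
FIRST(P) = {+}
FIRST(S) = {+}
Therefore, FIRST(P) = {+}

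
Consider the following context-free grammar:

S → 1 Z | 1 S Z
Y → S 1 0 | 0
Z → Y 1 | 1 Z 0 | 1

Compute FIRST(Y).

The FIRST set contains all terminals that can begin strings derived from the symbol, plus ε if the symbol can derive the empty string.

We compute FIRST(Y) using the standard algorithm.
FIRST(S) = {1}
FIRST(Y) = {0, 1}
FIRST(Z) = {0, 1}
Therefore, FIRST(Y) = {0, 1}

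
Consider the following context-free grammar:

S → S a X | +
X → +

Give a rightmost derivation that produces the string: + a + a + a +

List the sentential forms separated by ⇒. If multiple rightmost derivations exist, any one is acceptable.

S ⇒ S a X ⇒ S a + ⇒ S a X a + ⇒ S a + a + ⇒ S a X a + a + ⇒ S a + a + a + ⇒ + a + a + a +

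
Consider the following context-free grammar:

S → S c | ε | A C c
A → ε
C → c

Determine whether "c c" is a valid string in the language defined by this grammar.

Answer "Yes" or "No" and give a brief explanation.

Yes - a valid derivation exists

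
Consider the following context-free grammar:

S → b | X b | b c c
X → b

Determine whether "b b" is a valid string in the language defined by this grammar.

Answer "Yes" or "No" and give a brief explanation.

Yes - a valid derivation exists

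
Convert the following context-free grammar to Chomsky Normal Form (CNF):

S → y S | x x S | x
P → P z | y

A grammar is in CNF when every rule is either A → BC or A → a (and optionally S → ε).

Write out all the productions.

TY → y; TX → x; S → x; TZ → z; P → y; S → TY S; S → TX X0; X0 → TX S; P → P TZ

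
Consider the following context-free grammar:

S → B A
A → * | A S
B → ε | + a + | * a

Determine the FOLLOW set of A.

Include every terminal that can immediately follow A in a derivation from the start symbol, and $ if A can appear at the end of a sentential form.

We compute FOLLOW(A) using the standard algorithm.
FOLLOW(S) starts with {$}.
FIRST(A) = {*}
FIRST(B) = {*, +, ε}
FIRST(S) = {*, +}
FOLLOW(A) = {$, *, +}
FOLLOW(B) = {*}
FOLLOW(S) = {$, *, +}
Therefore, FOLLOW(A) = {$, *, +}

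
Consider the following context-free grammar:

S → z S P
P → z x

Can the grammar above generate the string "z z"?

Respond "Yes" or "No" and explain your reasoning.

No - no valid derivation exists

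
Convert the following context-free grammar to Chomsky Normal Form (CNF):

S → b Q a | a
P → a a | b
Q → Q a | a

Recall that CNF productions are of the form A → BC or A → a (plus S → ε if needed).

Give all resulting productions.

TB → b; TA → a; S → a; P → b; Q → a; S → TB X0; X0 → Q TA; P → TA TA; Q → Q TA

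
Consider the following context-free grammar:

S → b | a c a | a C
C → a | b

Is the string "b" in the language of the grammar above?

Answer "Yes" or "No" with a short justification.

Yes - a valid derivation exists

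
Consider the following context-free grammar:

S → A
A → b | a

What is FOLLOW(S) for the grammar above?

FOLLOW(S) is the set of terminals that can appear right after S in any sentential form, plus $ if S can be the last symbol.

We compute FOLLOW(S) using the standard algorithm.
FOLLOW(S) starts with {$}.
FIRST(A) = {a, b}
FIRST(S) = {a, b}
FOLLOW(A) = {$}
FOLLOW(S) = {$}
Therefore, FOLLOW(S) = {$}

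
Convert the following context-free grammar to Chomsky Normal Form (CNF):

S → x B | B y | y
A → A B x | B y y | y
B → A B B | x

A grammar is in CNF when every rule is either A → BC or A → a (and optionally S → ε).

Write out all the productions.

TX → x; TY → y; S → y; A → y; B → x; S → TX B; S → B TY; A → A X0; X0 → B TX; A → B X1; X1 → TY TY; B → A X2; X2 → B B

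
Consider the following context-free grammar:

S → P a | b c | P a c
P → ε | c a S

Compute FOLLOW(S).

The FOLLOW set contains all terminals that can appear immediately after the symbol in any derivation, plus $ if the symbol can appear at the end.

We compute FOLLOW(S) using the standard algorithm.
FOLLOW(S) starts with {$}.
FIRST(P) = {c, ε}
FIRST(S) = {a, b, c}
FOLLOW(P) = {a}
FOLLOW(S) = {$, a}
Therefore, FOLLOW(S) = {$, a}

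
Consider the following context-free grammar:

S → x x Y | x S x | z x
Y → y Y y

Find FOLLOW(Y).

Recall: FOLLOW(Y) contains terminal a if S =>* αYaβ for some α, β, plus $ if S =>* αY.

We compute FOLLOW(Y) using the standard algorithm.
FOLLOW(S) starts with {$}.
FIRST(S) = {x, z}
FIRST(Y) = {y}
FOLLOW(S) = {$, x}
FOLLOW(Y) = {$, x, y}
Therefore, FOLLOW(Y) = {$, x, y}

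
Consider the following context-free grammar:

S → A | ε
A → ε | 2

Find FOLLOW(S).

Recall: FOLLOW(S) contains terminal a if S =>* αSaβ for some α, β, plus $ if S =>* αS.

We compute FOLLOW(S) using the standard algorithm.
FOLLOW(S) starts with {$}.
FIRST(A) = {2, ε}
FIRST(S) = {2, ε}
FOLLOW(A) = {$}
FOLLOW(S) = {$}
Therefore, FOLLOW(S) = {$}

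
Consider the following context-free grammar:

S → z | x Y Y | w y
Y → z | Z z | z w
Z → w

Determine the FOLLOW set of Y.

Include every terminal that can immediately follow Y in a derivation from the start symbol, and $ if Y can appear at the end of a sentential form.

We compute FOLLOW(Y) using the standard algorithm.
FOLLOW(S) starts with {$}.
FIRST(S) = {w, x, z}
FIRST(Y) = {w, z}
FIRST(Z) = {w}
FOLLOW(S) = {$}
FOLLOW(Y) = {$, w, z}
FOLLOW(Z) = {z}
Therefore, FOLLOW(Y) = {$, w, z}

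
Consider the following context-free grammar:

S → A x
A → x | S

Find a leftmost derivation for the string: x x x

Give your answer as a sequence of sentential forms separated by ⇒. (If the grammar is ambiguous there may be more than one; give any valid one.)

S ⇒ A x ⇒ S x ⇒ A x x ⇒ x x x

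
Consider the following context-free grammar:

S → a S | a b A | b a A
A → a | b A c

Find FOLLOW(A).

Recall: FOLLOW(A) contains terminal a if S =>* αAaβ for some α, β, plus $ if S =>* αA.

We compute FOLLOW(A) using the standard algorithm.
FOLLOW(S) starts with {$}.
FIRST(A) = {a, b}
FIRST(S) = {a, b}
FOLLOW(A) = {$, c}
FOLLOW(S) = {$}
Therefore, FOLLOW(A) = {$, c}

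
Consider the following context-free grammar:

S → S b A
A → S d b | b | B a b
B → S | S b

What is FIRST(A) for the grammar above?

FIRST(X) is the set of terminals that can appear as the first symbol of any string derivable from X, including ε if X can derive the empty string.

We compute FIRST(A) using the standard algorithm.
FIRST(A) = {b}
FIRST(B) = {}
FIRST(S) = {}
Therefore, FIRST(A) = {b}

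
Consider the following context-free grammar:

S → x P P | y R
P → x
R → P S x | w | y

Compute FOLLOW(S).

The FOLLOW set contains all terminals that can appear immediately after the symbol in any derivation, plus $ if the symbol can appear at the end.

We compute FOLLOW(S) using the standard algorithm.
FOLLOW(S) starts with {$}.
FIRST(P) = {x}
FIRST(R) = {w, x, y}
FIRST(S) = {x, y}
FOLLOW(P) = {$, x, y}
FOLLOW(R) = {$, x}
FOLLOW(S) = {$, x}
Therefore, FOLLOW(S) = {$, x}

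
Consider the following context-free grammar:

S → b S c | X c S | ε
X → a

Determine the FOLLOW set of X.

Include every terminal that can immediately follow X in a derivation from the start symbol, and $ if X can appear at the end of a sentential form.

We compute FOLLOW(X) using the standard algorithm.
FOLLOW(S) starts with {$}.
FIRST(S) = {a, b, ε}
FIRST(X) = {a}
FOLLOW(S) = {$, c}
FOLLOW(X) = {c}
Therefore, FOLLOW(X) = {c}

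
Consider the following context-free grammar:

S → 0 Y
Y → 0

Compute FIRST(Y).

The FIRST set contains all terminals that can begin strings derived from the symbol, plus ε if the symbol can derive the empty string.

We compute FIRST(Y) using the standard algorithm.
FIRST(S) = {0}
FIRST(Y) = {0}
Therefore, FIRST(Y) = {0}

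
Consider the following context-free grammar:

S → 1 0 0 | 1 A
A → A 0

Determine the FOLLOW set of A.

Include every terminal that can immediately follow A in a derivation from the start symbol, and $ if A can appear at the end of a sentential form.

We compute FOLLOW(A) using the standard algorithm.
FOLLOW(S) starts with {$}.
FIRST(A) = {}
FIRST(S) = {1}
FOLLOW(A) = {$, 0}
FOLLOW(S) = {$}
Therefore, FOLLOW(A) = {$, 0}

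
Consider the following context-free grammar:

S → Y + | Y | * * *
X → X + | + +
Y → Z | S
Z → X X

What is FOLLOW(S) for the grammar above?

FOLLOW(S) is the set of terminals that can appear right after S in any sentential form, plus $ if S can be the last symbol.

We compute FOLLOW(S) using the standard algorithm.
FOLLOW(S) starts with {$}.
FIRST(S) = {*, +}
FIRST(X) = {+}
FIRST(Y) = {*, +}
FIRST(Z) = {+}
FOLLOW(S) = {$, +}
FOLLOW(X) = {$, +}
FOLLOW(Y) = {$, +}
FOLLOW(Z) = {$, +}
Therefore, FOLLOW(S) = {$, +}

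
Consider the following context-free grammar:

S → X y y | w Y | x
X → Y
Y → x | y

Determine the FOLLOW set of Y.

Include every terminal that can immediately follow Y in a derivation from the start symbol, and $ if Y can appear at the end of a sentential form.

We compute FOLLOW(Y) using the standard algorithm.
FOLLOW(S) starts with {$}.
FIRST(S) = {w, x, y}
FIRST(X) = {x, y}
FIRST(Y) = {x, y}
FOLLOW(S) = {$}
FOLLOW(X) = {y}
FOLLOW(Y) = {$, y}
Therefore, FOLLOW(Y) = {$, y}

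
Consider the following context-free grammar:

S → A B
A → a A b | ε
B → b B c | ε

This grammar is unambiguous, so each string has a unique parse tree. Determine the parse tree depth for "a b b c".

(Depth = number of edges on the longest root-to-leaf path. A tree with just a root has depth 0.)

3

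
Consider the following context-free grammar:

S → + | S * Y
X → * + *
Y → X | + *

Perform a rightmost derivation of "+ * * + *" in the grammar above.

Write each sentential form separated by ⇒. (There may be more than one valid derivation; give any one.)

S ⇒ S * Y ⇒ S * X ⇒ S * * + * ⇒ + * * + *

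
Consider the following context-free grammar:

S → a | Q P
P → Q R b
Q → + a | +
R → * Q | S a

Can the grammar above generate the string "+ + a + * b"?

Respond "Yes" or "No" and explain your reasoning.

No - no valid derivation exists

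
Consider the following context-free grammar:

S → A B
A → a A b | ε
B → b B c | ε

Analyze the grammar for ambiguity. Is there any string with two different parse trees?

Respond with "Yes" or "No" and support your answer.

No - the grammar is unambiguous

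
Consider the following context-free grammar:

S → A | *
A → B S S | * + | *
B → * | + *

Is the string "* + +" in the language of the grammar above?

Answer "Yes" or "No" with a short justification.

No - no valid derivation exists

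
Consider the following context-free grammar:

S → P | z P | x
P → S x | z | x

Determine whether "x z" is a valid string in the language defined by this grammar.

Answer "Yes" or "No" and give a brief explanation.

No - no valid derivation exists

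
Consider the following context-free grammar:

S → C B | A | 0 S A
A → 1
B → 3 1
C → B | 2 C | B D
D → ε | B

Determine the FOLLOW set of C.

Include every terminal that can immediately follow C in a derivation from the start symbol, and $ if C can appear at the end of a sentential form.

We compute FOLLOW(C) using the standard algorithm.
FOLLOW(S) starts with {$}.
FIRST(A) = {1}
FIRST(B) = {3}
FIRST(C) = {2, 3}
FIRST(D) = {3, ε}
FIRST(S) = {0, 1, 2, 3}
FOLLOW(A) = {$, 1}
FOLLOW(B) = {$, 1, 3}
FOLLOW(C) = {3}
FOLLOW(D) = {3}
FOLLOW(S) = {$, 1}
Therefore, FOLLOW(C) = {3}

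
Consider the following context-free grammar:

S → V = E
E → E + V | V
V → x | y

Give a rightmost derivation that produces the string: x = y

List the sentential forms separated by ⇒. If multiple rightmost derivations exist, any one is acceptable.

S ⇒ V = E ⇒ V = V ⇒ V = y ⇒ x = y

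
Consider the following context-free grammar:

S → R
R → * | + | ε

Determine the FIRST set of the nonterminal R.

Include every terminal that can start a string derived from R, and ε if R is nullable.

We compute FIRST(R) using the standard algorithm.
FIRST(R) = {*, +, ε}
FIRST(S) = {*, +, ε}
Therefore, FIRST(R) = {*, +, ε}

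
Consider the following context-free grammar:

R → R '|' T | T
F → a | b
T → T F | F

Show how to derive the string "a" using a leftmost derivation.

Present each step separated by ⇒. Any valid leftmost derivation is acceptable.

R ⇒ T ⇒ F ⇒ a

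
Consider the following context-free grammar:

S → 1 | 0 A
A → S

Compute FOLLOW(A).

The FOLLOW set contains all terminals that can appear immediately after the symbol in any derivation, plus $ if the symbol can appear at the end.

We compute FOLLOW(A) using the standard algorithm.
FOLLOW(S) starts with {$}.
FIRST(A) = {0, 1}
FIRST(S) = {0, 1}
FOLLOW(A) = {$}
FOLLOW(S) = {$}
Therefore, FOLLOW(A) = {$}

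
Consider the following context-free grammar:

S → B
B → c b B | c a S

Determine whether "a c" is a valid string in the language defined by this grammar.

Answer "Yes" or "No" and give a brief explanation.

No - no valid derivation exists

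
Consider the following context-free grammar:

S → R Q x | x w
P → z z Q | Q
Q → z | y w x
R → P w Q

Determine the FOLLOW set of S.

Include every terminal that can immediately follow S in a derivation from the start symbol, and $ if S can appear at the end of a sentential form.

We compute FOLLOW(S) using the standard algorithm.
FOLLOW(S) starts with {$}.
FIRST(P) = {y, z}
FIRST(Q) = {y, z}
FIRST(R) = {y, z}
FIRST(S) = {x, y, z}
FOLLOW(P) = {w}
FOLLOW(Q) = {w, x, y, z}
FOLLOW(R) = {y, z}
FOLLOW(S) = {$}
Therefore, FOLLOW(S) = {$}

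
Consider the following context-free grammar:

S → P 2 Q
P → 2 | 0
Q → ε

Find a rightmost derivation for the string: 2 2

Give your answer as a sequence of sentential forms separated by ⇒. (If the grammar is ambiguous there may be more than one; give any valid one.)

S ⇒ P 2 Q ⇒ P 2 ⇒ 2 2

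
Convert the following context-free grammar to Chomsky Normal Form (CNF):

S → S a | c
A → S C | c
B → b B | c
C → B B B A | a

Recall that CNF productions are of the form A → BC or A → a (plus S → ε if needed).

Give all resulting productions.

TA → a; S → c; A → c; TB → b; B → c; C → a; S → S TA; A → S C; B → TB B; C → B X0; X0 → B X1; X1 → B A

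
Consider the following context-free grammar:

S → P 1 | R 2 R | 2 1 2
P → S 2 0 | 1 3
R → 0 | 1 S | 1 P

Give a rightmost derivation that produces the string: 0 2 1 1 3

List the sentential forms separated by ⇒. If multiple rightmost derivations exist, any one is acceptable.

S ⇒ R 2 R ⇒ R 2 1 P ⇒ R 2 1 1 3 ⇒ 0 2 1 1 3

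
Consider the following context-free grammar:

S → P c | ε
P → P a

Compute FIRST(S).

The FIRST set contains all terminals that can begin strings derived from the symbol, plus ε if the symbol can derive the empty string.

We compute FIRST(S) using the standard algorithm.
FIRST(P) = {}
FIRST(S) = {ε}
Therefore, FIRST(S) = {ε}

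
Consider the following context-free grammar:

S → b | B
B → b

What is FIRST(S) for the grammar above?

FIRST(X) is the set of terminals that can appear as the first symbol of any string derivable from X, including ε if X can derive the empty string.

We compute FIRST(S) using the standard algorithm.
FIRST(B) = {b}
FIRST(S) = {b}
Therefore, FIRST(S) = {b}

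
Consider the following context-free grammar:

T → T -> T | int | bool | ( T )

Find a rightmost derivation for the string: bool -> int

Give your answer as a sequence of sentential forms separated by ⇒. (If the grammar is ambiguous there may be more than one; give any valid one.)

T ⇒ T -> T ⇒ T -> int ⇒ bool -> int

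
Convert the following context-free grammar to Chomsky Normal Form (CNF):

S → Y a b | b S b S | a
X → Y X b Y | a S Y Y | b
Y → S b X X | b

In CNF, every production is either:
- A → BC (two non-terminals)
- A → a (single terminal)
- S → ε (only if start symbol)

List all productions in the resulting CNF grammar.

TA → a; TB → b; S → a; X → b; Y → b; S → Y X0; X0 → TA TB; S → TB X1; X1 → S X2; X2 → TB S; X → Y X3; X3 → X X4; X4 → TB Y; X → TA X5; X5 → S X6; X6 → Y Y; Y → S X7; X7 → TB X8; X8 → X X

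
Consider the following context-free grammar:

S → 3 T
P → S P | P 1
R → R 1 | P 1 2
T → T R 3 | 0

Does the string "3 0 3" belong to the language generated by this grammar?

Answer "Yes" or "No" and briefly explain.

No - no valid derivation exists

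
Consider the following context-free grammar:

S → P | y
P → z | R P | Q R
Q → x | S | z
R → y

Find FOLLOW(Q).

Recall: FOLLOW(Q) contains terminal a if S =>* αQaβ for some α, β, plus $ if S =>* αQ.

We compute FOLLOW(Q) using the standard algorithm.
FOLLOW(S) starts with {$}.
FIRST(P) = {x, y, z}
FIRST(Q) = {x, y, z}
FIRST(R) = {y}
FIRST(S) = {x, y, z}
FOLLOW(P) = {$, y}
FOLLOW(Q) = {y}
FOLLOW(R) = {$, x, y, z}
FOLLOW(S) = {$, y}
Therefore, FOLLOW(Q) = {y}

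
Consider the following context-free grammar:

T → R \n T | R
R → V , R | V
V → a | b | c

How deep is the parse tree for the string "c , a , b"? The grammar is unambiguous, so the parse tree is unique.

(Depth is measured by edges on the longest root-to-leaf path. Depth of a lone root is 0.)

5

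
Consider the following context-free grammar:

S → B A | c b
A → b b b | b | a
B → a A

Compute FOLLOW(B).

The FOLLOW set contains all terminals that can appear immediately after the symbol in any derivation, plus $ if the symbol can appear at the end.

We compute FOLLOW(B) using the standard algorithm.
FOLLOW(S) starts with {$}.
FIRST(A) = {a, b}
FIRST(B) = {a}
FIRST(S) = {a, c}
FOLLOW(A) = {$, a, b}
FOLLOW(B) = {a, b}
FOLLOW(S) = {$}
Therefore, FOLLOW(B) = {a, b}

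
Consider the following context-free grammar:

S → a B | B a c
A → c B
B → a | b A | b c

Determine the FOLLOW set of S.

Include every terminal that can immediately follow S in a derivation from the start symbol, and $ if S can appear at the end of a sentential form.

We compute FOLLOW(S) using the standard algorithm.
FOLLOW(S) starts with {$}.
FIRST(A) = {c}
FIRST(B) = {a, b}
FIRST(S) = {a, b}
FOLLOW(A) = {$, a}
FOLLOW(B) = {$, a}
FOLLOW(S) = {$}
Therefore, FOLLOW(S) = {$}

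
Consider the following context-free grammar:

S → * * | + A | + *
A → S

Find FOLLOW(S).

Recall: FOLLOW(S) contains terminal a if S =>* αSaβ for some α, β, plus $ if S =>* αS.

We compute FOLLOW(S) using the standard algorithm.
FOLLOW(S) starts with {$}.
FIRST(A) = {*, +}
FIRST(S) = {*, +}
FOLLOW(A) = {$}
FOLLOW(S) = {$}
Therefore, FOLLOW(S) = {$}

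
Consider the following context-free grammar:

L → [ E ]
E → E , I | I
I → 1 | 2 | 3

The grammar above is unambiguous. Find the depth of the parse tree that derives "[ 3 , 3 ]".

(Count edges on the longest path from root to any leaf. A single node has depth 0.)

4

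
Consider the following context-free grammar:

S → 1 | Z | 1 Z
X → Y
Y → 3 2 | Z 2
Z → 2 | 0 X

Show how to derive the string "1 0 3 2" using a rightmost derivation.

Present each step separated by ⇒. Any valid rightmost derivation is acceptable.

S ⇒ 1 Z ⇒ 1 0 X ⇒ 1 0 Y ⇒ 1 0 3 2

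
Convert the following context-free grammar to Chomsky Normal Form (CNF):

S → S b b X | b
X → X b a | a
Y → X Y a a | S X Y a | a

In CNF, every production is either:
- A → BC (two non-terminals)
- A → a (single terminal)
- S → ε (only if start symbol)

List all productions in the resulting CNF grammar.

TB → b; S → b; TA → a; X → a; Y → a; S → S X0; X0 → TB X1; X1 → TB X; X → X X2; X2 → TB TA; Y → X X3; X3 → Y X4; X4 → TA TA; Y → S X5; X5 → X X6; X6 → Y TA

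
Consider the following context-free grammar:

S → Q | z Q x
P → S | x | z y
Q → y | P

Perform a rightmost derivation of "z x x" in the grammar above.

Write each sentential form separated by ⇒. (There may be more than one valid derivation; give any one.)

S ⇒ z Q x ⇒ z P x ⇒ z x x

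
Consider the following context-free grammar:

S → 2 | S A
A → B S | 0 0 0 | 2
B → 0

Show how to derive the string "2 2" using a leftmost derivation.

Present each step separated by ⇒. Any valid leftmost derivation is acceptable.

S ⇒ S A ⇒ 2 A ⇒ 2 2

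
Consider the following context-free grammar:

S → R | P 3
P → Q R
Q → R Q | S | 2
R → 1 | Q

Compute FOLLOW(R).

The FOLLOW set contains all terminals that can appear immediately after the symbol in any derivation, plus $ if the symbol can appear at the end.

We compute FOLLOW(R) using the standard algorithm.
FOLLOW(S) starts with {$}.
FIRST(P) = {1, 2}
FIRST(Q) = {1, 2}
FIRST(R) = {1, 2}
FIRST(S) = {1, 2}
FOLLOW(P) = {3}
FOLLOW(Q) = {$, 1, 2, 3}
FOLLOW(R) = {$, 1, 2, 3}
FOLLOW(S) = {$, 1, 2, 3}
Therefore, FOLLOW(R) = {$, 1, 2, 3}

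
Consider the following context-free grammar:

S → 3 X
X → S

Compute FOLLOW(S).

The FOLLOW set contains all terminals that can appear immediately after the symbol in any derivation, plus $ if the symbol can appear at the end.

We compute FOLLOW(S) using the standard algorithm.
FOLLOW(S) starts with {$}.
FIRST(S) = {3}
FIRST(X) = {3}
FOLLOW(S) = {$}
FOLLOW(X) = {$}
Therefore, FOLLOW(S) = {$}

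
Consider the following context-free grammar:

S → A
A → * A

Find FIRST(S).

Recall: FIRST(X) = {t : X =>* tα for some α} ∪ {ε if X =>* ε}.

We compute FIRST(S) using the standard algorithm.
FIRST(A) = {*}
FIRST(S) = {*}
Therefore, FIRST(S) = {*}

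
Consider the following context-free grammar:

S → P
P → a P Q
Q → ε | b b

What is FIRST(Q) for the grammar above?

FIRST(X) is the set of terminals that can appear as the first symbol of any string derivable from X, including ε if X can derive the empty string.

We compute FIRST(Q) using the standard algorithm.
FIRST(P) = {a}
FIRST(Q) = {b, ε}
FIRST(S) = {a}
Therefore, FIRST(Q) = {b, ε}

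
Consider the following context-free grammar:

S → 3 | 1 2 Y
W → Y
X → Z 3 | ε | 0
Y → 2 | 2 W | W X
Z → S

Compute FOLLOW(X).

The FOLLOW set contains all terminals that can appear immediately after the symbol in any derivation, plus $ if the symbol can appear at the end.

We compute FOLLOW(X) using the standard algorithm.
FOLLOW(S) starts with {$}.
FIRST(S) = {1, 3}
FIRST(W) = {2}
FIRST(X) = {0, 1, 3, ε}
FIRST(Y) = {2}
FIRST(Z) = {1, 3}
FOLLOW(S) = {$, 3}
FOLLOW(W) = {$, 0, 1, 3}
FOLLOW(X) = {$, 0, 1, 3}
FOLLOW(Y) = {$, 0, 1, 3}
FOLLOW(Z) = {3}
Therefore, FOLLOW(X) = {$, 0, 1, 3}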